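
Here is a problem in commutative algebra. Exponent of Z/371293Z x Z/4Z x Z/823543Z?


Exponent = lcm of the cyclic orders; pairwise coprime => product.
13^5*2^2*7^7=371293*4*823543=1223103004396


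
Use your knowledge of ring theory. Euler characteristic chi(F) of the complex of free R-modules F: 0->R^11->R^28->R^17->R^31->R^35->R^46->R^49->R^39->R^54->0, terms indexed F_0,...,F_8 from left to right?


chi = sum (-1)^i * rank:
(-1)^0*11=11
(-1)^1*28=-28
(-1)^2*17=17
(-1)^3*31=-31
(-1)^4*35=35
(-1)^5*46=-46
(-1)^6*49=49
(-1)^7*39=-39
(-1)^8*54=54
chi=22


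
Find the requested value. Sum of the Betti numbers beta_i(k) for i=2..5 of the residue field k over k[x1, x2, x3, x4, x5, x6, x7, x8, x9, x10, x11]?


Koszul resolution: beta_i(k)=C(n,i), n=11
C(11,2)=55, C(11,3)=165, C(11,4)=330, C(11,5)=462
Sum=1012


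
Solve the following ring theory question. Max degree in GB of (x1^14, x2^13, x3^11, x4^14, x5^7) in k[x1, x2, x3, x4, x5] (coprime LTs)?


Pure powers, coprime LTs => already GB.
Degrees: 14, 13, 11, 14, 7
Max=14


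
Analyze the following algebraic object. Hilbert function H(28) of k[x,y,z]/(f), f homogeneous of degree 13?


C(30,2)-C(17,2)=435-136=299


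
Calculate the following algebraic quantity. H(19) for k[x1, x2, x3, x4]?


C(d+n-1,n-1)=C(22,3)=1540


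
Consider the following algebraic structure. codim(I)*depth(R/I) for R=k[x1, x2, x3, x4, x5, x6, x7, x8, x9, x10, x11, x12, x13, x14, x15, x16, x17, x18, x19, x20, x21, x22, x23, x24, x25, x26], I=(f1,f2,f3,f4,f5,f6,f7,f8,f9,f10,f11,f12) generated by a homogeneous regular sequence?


codim=12, depth=dim(R/I)=26-12=14
Product=12*14=168


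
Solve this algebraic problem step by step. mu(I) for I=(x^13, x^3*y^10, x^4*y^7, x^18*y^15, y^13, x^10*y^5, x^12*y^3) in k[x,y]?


Remove redundant (divisible by others).
x^18*y^15 redundant.
Min: x^13, x^12*y^3, x^10*y^5, x^4*y^7, x^3*y^10, y^13
Count=6


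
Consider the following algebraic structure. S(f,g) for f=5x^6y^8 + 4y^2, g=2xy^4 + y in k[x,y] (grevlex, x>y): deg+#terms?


LT(f)=5x^6y^8, LT(g)=2xy^4
lcm(LM)=x^6y^8
S(f,g) (scaled by 10 to clear denominators) = 2*f - 5x^5y^4*g = -5x^5y^5 + 8y^2
2 terms, deg 10.
10+2=12


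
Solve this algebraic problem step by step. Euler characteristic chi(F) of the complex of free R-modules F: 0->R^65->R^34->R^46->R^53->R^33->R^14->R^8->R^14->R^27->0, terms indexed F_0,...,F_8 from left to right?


chi = sum (-1)^i * rank:
(-1)^0*65=65
(-1)^1*34=-34
(-1)^2*46=46
(-1)^3*53=-53
(-1)^4*33=33
(-1)^5*14=-14
(-1)^6*8=8
(-1)^7*14=-14
(-1)^8*27=27
chi=64


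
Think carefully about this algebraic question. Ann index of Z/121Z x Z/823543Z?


Exponent = lcm of the cyclic orders; pairwise coprime => product.
11^2*7^7=121*823543=99648703


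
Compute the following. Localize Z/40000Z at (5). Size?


5-primary part: 40000=5^4*64
Size=5^4=625


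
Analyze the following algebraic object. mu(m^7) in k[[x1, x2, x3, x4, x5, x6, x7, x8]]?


C(n+d-1,d)=C(14,7)=3432


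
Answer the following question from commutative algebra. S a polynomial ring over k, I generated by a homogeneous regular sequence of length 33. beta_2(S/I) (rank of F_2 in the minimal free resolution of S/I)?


Regular sequence => Koszul complex is the minimal free resolution.
Syz_1 minimally generated by Koszul relations f_i*e_j - f_j*e_i (i<j): mu(Syz_1) = beta_2 = C(m,2) = m(m-1)/2
m=33
33*32/2 = 528


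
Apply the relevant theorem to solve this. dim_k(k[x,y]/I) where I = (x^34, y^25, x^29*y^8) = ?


k[x,y]/I, I = (x^34, y^25, x^29*y^8)
Rect: 34x25=850. Corner: (34-29)x(25-8)=85.
dim = 850-85 = 765


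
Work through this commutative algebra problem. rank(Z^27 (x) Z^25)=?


rank(M(x)N) = rank(M)*rank(N)
27*25 = 675


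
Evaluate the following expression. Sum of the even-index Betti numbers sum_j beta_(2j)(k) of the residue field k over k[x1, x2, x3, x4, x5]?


Koszul resolution: beta_i(k)=C(n,i), n=5
sum_even C(5,i) = 2^(n-1) = 2^4 = 16


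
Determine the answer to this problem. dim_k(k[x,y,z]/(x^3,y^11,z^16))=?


Basis: x^iy^jz^k, i<3,j<11,k<16
3*11*16=528


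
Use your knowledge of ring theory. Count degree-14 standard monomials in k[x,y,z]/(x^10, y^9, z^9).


Need i<10, j<9, k<9 with i+j+k=14.
For each i, j ranges over max(0,14-i-8)..min(8,14-i):
  i=0: j in [6,8] -> 3
  i=1: j in [5,8] -> 4
  i=2: j in [4,8] -> 5
  i=3: j in [3,8] -> 6
  i=4: j in [2,8] -> 7
  i=5: j in [1,8] -> 8
  i=6: j in [0,8] -> 9
  i=7: j in [0,7] -> 8
  i=8: j in [0,6] -> 7
  i=9: j in [0,5] -> 6
H(14) = 3+4+5+6+7+8+9+8+7+6 = 63


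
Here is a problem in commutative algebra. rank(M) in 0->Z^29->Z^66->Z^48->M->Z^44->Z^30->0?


Alt sum=0:
(-1)^0*29 + (-1)^1*66 + (-1)^2*48 + (-1)^3*? + (-1)^4*44 + (-1)^5*30=0
rank(M)=25


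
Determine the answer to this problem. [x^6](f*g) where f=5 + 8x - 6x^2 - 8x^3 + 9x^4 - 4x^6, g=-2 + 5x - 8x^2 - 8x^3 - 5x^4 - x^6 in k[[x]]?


[x^6] = sum a_i*b_j, i+j=6
  5*-1=-5
  -6*-5=30
  -8*-8=64
  9*-8=-72
  -4*-2=8
Sum=25


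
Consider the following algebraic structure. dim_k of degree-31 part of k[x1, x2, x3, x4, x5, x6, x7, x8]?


C(d+n-1,n-1)=C(38,7)=12620256


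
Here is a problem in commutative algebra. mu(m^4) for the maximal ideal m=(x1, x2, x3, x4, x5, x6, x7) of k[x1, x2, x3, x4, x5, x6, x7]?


Graded Nakayama: mu(m^d) = dim_k (m^d/m^(d+1)) = #degree-4 monomials in 7 vars
C(n+d-1,d)=C(10,4)=210


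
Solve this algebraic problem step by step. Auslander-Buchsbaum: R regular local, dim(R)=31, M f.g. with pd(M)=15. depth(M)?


pd+depth=depth(R)=31
depth=31-15=16


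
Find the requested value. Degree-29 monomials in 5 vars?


C(d+n-1,n-1)=C(33,4)=40920


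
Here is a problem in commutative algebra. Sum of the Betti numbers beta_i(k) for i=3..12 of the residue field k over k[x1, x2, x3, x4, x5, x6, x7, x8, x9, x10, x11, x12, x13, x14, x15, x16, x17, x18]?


Koszul resolution: beta_i(k)=C(n,i), n=18
C(18,3)=816, C(18,4)=3060, C(18,5)=8568, C(18,6)=18564, C(18,7)=31824, C(18,8)=43758, C(18,9)=48620, C(18,10)=43758, C(18,11)=31824, C(18,12)=18564
Sum=249356


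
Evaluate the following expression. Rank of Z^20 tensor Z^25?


rank(M(x)N) = rank(M)*rank(N)
20*25 = 500


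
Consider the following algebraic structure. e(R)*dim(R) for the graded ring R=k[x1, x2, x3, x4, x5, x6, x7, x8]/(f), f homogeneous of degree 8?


e(R)=deg(f)=8, dim(R)=8-1=7
e*dim=8*7=56


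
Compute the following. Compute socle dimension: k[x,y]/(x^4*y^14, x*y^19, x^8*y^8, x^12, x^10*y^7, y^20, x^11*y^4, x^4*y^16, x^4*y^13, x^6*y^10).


Socle = ann(m) = span of standard monomials u with x*u, y*u in I (staircase corners).
Redundant generators: x^4*y^16, x^4*y^14
Minimal generators: x^12, x^11*y^4, x^10*y^7, x^8*y^8, x^6*y^10, x^4*y^13, x*y^19, y^20
Corners: y^19, x^3y^18, x^5y^12, x^7y^9, x^9y^7, x^10y^6, x^11y^3
Socle dim=7


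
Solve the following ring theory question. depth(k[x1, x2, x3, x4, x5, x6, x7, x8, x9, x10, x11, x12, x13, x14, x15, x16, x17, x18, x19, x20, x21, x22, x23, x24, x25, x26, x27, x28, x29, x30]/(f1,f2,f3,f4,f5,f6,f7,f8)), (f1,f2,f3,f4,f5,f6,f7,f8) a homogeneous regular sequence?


depth(R)=30
depth(R/I)=30-8=22


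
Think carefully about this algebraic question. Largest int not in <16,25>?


gcd(16,25)=1 => F=ab-a-b=16*25-16-25=400-41=359


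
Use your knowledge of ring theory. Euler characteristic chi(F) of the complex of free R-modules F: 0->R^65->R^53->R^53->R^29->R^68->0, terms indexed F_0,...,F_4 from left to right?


chi = sum (-1)^i * rank:
(-1)^0*65=65
(-1)^1*53=-53
(-1)^2*53=53
(-1)^3*29=-29
(-1)^4*68=68
chi=104


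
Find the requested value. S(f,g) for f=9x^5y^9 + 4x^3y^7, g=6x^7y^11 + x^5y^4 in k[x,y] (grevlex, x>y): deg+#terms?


LT(f)=9x^5y^9, LT(g)=6x^7y^11
lcm(LM)=x^7y^11
S(f,g) (scaled by 54 to clear denominators) = 6x^2y^2*f - 9*g = 24x^5y^9 - 9x^5y^4
2 terms, deg 14.
14+2=16


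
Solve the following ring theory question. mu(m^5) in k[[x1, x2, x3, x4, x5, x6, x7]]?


C(n+d-1,d)=C(11,5)=462


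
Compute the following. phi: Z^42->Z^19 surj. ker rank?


rank(ker) = 42-19 = 23


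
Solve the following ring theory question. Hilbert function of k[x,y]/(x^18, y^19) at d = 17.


k[x,y], I = (x^18, y^19), d = 17
Need i < 18 and d-i < 19.
Range: 0 <= i <= 17.
H(17) = 18


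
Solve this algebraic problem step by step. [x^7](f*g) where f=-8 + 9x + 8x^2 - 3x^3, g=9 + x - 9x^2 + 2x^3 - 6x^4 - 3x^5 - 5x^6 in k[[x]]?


[x^7] = sum a_i*b_j, i+j=7
  9*-5=-45
  8*-3=-24
  -3*-6=18
Sum=-51


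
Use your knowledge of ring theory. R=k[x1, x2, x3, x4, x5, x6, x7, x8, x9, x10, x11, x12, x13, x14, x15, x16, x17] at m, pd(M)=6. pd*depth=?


pd+depth=17
depth=17-6=11
pd*depth=6*11=66


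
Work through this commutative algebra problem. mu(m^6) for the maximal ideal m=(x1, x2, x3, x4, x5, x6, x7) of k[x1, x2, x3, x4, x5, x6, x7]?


Graded Nakayama: mu(m^d) = dim_k (m^d/m^(d+1)) = #degree-6 monomials in 7 vars
C(n+d-1,d)=C(12,6)=924


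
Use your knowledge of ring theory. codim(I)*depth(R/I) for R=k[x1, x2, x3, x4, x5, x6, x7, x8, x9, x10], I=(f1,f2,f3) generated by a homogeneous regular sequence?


codim=3, depth=dim(R/I)=10-3=7
Product=3*7=21


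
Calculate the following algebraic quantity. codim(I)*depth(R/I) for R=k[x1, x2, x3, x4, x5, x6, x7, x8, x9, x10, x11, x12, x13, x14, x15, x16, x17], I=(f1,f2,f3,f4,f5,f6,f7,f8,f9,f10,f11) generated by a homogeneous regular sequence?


codim=11, depth=dim(R/I)=17-11=6
Product=11*6=66


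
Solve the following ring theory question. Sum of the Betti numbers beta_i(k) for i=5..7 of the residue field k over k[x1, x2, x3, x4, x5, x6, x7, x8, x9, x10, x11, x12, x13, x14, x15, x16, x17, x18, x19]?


Koszul resolution: beta_i(k)=C(n,i), n=19
C(19,5)=11628, C(19,6)=27132, C(19,7)=50388
Sum=89148


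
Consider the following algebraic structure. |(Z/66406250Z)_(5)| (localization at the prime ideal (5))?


5-primary part: 66406250=5^9*34
Size=5^9=1953125


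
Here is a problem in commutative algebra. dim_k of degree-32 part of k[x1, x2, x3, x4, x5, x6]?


C(d+n-1,n-1)=C(37,5)=435897


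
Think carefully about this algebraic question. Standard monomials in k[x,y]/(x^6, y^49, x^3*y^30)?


k[x,y]/I, I = (x^6, y^49, x^3*y^30)
Rect: 6x49=294. Corner: (6-3)x(49-30)=57.
dim = 294-57 = 237


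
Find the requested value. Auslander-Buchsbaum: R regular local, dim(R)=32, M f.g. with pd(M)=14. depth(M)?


pd+depth=depth(R)=32
depth=32-14=18


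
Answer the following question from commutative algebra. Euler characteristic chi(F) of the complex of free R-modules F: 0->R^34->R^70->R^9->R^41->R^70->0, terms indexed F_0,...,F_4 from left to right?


chi = sum (-1)^i * rank:
(-1)^0*34=34
(-1)^1*70=-70
(-1)^2*9=9
(-1)^3*41=-41
(-1)^4*70=70
chi=2


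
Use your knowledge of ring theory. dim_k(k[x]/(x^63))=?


Basis: 1,x,...,x^62
dim=63


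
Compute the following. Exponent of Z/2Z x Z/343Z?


Exponent = lcm of the cyclic orders; pairwise coprime => product.
2^1*7^3=2*343=686


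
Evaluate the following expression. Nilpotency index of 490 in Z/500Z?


490^k mod 500:
k=1: 490
k=2: 100
k=3: 0
First zero at k = 3


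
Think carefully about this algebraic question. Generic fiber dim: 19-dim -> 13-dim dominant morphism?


dim(fiber)=dim(X)-dim(Y)=19-13=6


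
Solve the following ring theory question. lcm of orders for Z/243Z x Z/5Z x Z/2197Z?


Exponent = lcm of the cyclic orders; pairwise coprime => product.
3^5*5^1*13^3=243*5*2197=2669355


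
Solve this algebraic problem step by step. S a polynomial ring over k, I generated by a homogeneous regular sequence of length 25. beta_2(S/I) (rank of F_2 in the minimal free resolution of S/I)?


Regular sequence => Koszul complex is the minimal free resolution.
Syz_1 minimally generated by Koszul relations f_i*e_j - f_j*e_i (i<j): mu(Syz_1) = beta_2 = C(m,2) = m(m-1)/2
m=25
25*24/2 = 300


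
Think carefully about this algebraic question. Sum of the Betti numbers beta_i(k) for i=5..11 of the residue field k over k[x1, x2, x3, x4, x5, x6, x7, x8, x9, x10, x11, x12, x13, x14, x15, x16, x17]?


Koszul resolution: beta_i(k)=C(n,i), n=17
C(17,5)=6188, C(17,6)=12376, C(17,7)=19448, C(17,8)=24310, C(17,9)=24310, C(17,10)=19448, C(17,11)=12376
Sum=118456


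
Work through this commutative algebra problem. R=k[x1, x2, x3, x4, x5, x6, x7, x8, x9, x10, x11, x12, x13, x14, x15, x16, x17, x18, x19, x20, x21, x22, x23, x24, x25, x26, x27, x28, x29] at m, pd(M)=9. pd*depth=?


pd+depth=29
depth=29-9=20
pd*depth=9*20=180


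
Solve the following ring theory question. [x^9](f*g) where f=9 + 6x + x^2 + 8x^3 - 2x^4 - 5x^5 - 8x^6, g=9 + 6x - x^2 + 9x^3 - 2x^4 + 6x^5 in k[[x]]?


[x^9] = sum a_i*b_j, i+j=9
  -2*6=-12
  -5*-2=10
  -8*9=-72
Sum=-74


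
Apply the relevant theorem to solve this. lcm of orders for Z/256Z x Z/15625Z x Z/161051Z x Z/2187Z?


Exponent = lcm of the cyclic orders; pairwise coprime => product.
2^8*5^6*11^5*3^7=256*15625*161051*2187=1408874148000000


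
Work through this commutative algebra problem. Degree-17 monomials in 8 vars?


C(d+n-1,n-1)=C(24,7)=346104


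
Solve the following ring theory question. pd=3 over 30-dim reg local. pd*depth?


pd+depth=30
depth=30-3=27
pd*depth=3*27=81


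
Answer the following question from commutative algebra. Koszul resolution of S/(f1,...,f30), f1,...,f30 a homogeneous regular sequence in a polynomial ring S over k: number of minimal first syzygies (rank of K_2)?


Regular sequence => Koszul complex is the minimal free resolution.
Syz_1 minimally generated by Koszul relations f_i*e_j - f_j*e_i (i<j): mu(Syz_1) = beta_2 = C(m,2) = m(m-1)/2
m=30
30*29/2 = 435


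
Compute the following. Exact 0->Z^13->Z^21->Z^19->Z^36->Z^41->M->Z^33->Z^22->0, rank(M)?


Alt sum=0:
(-1)^0*13 + (-1)^1*21 + (-1)^2*19 + (-1)^3*36 + (-1)^4*41 + (-1)^5*? + (-1)^6*33 + (-1)^7*22=0
rank(M)=27


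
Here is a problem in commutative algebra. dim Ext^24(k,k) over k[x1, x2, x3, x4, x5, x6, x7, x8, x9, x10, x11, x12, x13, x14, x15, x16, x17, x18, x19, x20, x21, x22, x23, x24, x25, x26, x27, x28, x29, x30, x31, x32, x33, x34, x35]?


C(n,i)=C(35,24)=417225900


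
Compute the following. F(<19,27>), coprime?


gcd(19,27)=1 => F=ab-a-b=19*27-19-27=513-46=467


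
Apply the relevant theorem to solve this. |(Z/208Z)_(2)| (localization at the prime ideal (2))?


2-primary part: 208=2^4*13
Size=2^4=16


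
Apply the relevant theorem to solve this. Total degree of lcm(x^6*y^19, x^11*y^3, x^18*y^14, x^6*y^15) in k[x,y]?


lcm = componentwise max:
x: max(6,11,18,6)=18
y: max(19,3,14,15)=19
Total=18+19=37


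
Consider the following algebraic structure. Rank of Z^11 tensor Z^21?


rank(M(x)N) = rank(M)*rank(N)
11*21 = 231


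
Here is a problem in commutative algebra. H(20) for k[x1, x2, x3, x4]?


C(d+n-1,n-1)=C(23,3)=1771


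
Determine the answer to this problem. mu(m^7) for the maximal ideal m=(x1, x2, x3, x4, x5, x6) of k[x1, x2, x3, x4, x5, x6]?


Graded Nakayama: mu(m^d) = dim_k (m^d/m^(d+1)) = #degree-7 monomials in 6 vars
C(n+d-1,d)=C(12,7)=792


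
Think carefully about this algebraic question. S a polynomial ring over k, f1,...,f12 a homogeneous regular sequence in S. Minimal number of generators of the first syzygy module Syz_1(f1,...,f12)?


Regular sequence => Koszul complex is the minimal free resolution.
Syz_1 minimally generated by Koszul relations f_i*e_j - f_j*e_i (i<j): mu(Syz_1) = beta_2 = C(m,2) = m(m-1)/2
m=12
12*11/2 = 66


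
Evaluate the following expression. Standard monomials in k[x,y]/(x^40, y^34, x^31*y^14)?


k[x,y]/I, I = (x^40, y^34, x^31*y^14)
Rect: 40x34=1360. Corner: (40-31)x(34-14)=180.
dim = 1360-180 = 1180


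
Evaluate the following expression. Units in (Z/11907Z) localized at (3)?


Local ring = Z/243Z.
phi(243) = 3^4*(3-1) = 162


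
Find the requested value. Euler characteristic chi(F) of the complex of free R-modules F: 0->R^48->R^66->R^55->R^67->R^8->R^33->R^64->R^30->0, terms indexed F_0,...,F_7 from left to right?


chi = sum (-1)^i * rank:
(-1)^0*48=48
(-1)^1*66=-66
(-1)^2*55=55
(-1)^3*67=-67
(-1)^4*8=8
(-1)^5*33=-33
(-1)^6*64=64
(-1)^7*30=-30
chi=-21


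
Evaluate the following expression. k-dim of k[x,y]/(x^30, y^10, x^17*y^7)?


k[x,y]/I, I = (x^30, y^10, x^17*y^7)
Rect: 30x10=300. Corner: (30-17)x(10-7)=39.
dim = 300-39 = 261


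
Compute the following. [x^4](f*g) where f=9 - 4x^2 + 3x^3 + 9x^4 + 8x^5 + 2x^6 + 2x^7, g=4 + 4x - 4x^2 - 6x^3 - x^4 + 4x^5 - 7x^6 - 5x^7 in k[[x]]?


[x^4] = sum a_i*b_j, i+j=4
  9*-1=-9
  -4*-4=16
  3*4=12
  9*4=36
Sum=55


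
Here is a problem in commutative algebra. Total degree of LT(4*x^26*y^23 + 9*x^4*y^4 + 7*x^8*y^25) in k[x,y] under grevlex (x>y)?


LT: 4*x^26*y^23
deg_x=26, deg_y=23
Total=26+23=49


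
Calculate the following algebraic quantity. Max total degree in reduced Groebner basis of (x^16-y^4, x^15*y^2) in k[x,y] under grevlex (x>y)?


LT(f1)=x^16, LT(f2)=x^15y^2, lcm=x^16y^2
S(f1,f2) = y^2*f1 - x^1*f2 = -y^6
Reduced GB = {f1, f2, y^6}; degrees 16, 17, 6
Max = 17


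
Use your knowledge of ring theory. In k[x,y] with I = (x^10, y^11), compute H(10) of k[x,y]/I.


k[x,y], I = (x^10, y^11), d = 10
Need i < 10 and d-i < 11.
Range: 0 <= i <= 9.
H(10) = 10


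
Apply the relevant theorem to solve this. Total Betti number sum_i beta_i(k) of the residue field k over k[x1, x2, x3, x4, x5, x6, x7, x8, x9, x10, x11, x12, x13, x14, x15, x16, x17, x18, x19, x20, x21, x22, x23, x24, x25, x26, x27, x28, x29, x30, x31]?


Koszul resolution: beta_i(k)=C(n,i), n=31
sum_i C(31,i) = 2^31 = 2147483648


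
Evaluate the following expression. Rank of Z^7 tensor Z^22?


rank(M(x)N) = rank(M)*rank(N)
7*22 = 154


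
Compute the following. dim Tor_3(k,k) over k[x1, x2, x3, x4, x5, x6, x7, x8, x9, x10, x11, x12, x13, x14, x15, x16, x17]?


Koszul: C(n,i)=C(17,3)=680


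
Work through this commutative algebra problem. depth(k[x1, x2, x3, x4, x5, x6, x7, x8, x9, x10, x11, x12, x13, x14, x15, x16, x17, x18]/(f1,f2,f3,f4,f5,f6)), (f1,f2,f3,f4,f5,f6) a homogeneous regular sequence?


depth(R)=18
depth(R/I)=18-6=12


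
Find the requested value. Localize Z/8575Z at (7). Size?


7-primary part: 8575=7^3*25
Size=7^3=343


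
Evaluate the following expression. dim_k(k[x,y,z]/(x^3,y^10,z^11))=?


Basis: x^iy^jz^k, i<3,j<10,k<11
3*10*11=330


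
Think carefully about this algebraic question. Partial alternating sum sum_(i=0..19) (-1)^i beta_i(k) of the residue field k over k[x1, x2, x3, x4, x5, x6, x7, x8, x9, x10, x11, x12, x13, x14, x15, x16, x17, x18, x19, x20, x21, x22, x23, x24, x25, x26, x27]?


Koszul resolution: beta_i(k)=C(n,i), n=27
sum_(i=0..p) (-1)^i C(n,i) = (-1)^p C(n-1,p)
(-1)^19*C(26,19) = (-1)^19*657800 = -657800


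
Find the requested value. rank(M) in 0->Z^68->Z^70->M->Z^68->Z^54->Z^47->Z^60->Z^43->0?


Alt sum=0:
(-1)^0*68 + (-1)^1*70 + (-1)^2*? + (-1)^3*68 + (-1)^4*54 + (-1)^5*47 + (-1)^6*60 + (-1)^7*43=0
rank(M)=46


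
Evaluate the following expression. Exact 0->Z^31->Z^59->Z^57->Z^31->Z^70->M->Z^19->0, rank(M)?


Alt sum=0:
(-1)^0*31 + (-1)^1*59 + (-1)^2*57 + (-1)^3*31 + (-1)^4*70 + (-1)^5*? + (-1)^6*19=0
rank(M)=87


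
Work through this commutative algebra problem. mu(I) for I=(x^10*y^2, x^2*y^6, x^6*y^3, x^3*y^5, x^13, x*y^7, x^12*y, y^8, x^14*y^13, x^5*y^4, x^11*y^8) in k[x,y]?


Remove redundant (divisible by others).
x^11*y^8 redundant.
x^14*y^13 redundant.
Min: x^13, x^12*y, x^10*y^2, x^6*y^3, x^5*y^4, x^3*y^5, x^2*y^6, x*y^7, y^8
Count=9


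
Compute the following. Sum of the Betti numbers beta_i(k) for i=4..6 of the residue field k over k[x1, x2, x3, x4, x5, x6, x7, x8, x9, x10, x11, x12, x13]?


Koszul resolution: beta_i(k)=C(n,i), n=13
C(13,4)=715, C(13,5)=1287, C(13,6)=1716
Sum=3718


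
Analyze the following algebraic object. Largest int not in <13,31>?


gcd(13,31)=1 => F=ab-a-b=13*31-13-31=403-44=359


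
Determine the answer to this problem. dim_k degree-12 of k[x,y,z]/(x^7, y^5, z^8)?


Need i<7, j<5, k<8 with i+j+k=12.
For each i, j ranges over max(0,12-i-7)..min(4,12-i):
  i=0: j in [5,4] -> 0
  i=1: j in [4,4] -> 1
  i=2: j in [3,4] -> 2
  i=3: j in [2,4] -> 3
  i=4: j in [1,4] -> 4
  i=5: j in [0,4] -> 5
  i=6: j in [0,4] -> 5
H(12) = 0+1+2+3+4+5+5 = 20


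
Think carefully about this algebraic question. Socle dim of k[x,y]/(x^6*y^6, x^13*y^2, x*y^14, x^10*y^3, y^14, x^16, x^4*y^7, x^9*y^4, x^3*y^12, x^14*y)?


Socle = ann(m) = span of standard monomials u with x*u, y*u in I (staircase corners).
Redundant generators: x*y^14
Minimal generators: x^16, x^14*y, x^13*y^2, x^10*y^3, x^9*y^4, x^6*y^6, x^4*y^7, x^3*y^12, y^14
Corners: x^2y^13, x^3y^11, x^5y^6, x^8y^5, x^9y^3, x^12y^2, x^13y, x^15
Socle dim=8


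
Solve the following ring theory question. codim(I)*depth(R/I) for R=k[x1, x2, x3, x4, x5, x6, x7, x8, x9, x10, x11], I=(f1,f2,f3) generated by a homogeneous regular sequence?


codim=3, depth=dim(R/I)=11-3=8
Product=3*8=24


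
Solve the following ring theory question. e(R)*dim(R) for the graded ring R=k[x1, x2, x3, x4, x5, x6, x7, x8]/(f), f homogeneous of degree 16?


e(R)=deg(f)=16, dim(R)=8-1=7
e*dim=16*7=112


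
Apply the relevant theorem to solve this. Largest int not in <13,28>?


gcd(13,28)=1 => F=ab-a-b=13*28-13-28=364-41=323


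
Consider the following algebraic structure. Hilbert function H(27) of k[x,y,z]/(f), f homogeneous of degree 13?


C(29,2)-C(16,2)=406-120=286


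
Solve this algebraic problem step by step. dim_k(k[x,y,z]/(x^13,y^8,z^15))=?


Basis: x^iy^jz^k, i<13,j<8,k<15
13*8*15=1560


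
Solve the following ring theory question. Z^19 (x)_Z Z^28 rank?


rank(M(x)N) = rank(M)*rank(N)
19*28 = 532


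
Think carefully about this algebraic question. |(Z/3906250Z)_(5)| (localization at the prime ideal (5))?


5-primary part: 3906250=5^9*2
Size=5^9=1953125


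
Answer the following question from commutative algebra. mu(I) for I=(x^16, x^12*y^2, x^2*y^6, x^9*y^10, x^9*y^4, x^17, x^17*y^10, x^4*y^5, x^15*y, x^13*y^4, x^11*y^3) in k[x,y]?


Remove redundant (divisible by others).
x^17 redundant.
x^13*y^4 redundant.
x^9*y^10 redundant.
x^17*y^10 redundant.
Min: x^16, x^15*y, x^12*y^2, x^11*y^3, x^9*y^4, x^4*y^5, x^2*y^6
Count=7


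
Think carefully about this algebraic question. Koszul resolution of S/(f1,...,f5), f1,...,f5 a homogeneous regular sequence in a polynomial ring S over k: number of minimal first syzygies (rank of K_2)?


Regular sequence => Koszul complex is the minimal free resolution.
Syz_1 minimally generated by Koszul relations f_i*e_j - f_j*e_i (i<j): mu(Syz_1) = beta_2 = C(m,2) = m(m-1)/2
m=5
5*4/2 = 10


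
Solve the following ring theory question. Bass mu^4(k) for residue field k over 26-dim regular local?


C(n,i)=C(26,4)=14950


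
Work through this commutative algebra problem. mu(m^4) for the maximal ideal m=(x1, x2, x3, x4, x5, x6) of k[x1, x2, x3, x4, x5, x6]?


Graded Nakayama: mu(m^d) = dim_k (m^d/m^(d+1)) = #degree-4 monomials in 6 vars
C(n+d-1,d)=C(9,4)=126


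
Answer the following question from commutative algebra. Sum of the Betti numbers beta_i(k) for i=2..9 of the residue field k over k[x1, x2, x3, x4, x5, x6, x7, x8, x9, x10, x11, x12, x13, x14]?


Koszul resolution: beta_i(k)=C(n,i), n=14
C(14,2)=91, C(14,3)=364, C(14,4)=1001, C(14,5)=2002, C(14,6)=3003, C(14,7)=3432, C(14,8)=3003, C(14,9)=2002
Sum=14898


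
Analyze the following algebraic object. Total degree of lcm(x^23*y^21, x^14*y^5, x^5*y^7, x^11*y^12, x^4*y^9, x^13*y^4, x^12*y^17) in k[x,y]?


lcm = componentwise max:
x: max(23,14,5,11,4,13,12)=23
y: max(21,5,7,12,9,4,17)=21
Total=23+21=44


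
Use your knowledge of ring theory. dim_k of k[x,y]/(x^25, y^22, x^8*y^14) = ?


k[x,y]/I, I = (x^25, y^22, x^8*y^14)
Rect: 25x22=550. Corner: (25-8)x(22-14)=136.
dim = 550-136 = 414


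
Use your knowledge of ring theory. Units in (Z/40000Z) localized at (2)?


Local ring = Z/64Z.
phi(64) = 2^5*(2-1) = 32


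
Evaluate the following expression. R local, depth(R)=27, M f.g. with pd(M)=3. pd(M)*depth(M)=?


pd+depth=27
depth=27-3=24
pd*depth=3*24=72


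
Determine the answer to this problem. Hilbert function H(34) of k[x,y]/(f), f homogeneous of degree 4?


H(t)=d for t>=d-1.
d=4, t=34
H(34)=4


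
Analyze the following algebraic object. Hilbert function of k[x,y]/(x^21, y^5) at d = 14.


k[x,y], I = (x^21, y^5), d = 14
Need i < 21 and d-i < 5.
Range: 10 <= i <= 14.
H(14) = 5


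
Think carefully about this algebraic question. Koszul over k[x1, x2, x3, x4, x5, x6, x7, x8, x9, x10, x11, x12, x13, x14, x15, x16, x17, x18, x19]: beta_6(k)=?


C(n,i)=C(19,6)=27132


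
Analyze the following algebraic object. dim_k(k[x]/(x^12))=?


Basis: 1,x,...,x^11
dim=12


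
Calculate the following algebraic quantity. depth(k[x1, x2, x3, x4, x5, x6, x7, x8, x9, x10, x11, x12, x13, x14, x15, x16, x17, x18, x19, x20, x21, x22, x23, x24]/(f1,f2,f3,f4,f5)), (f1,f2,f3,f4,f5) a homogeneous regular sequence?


depth(R)=24
depth(R/I)=24-5=19


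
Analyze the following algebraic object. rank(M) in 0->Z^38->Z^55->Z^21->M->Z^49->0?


Alt sum=0:
(-1)^0*38 + (-1)^1*55 + (-1)^2*21 + (-1)^3*? + (-1)^4*49=0
rank(M)=53


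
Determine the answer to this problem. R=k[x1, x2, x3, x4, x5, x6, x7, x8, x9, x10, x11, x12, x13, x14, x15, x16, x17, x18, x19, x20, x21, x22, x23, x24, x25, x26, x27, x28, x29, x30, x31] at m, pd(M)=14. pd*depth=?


pd+depth=31
depth=31-14=17
pd*depth=14*17=238


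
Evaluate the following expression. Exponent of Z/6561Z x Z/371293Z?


Exponent = lcm of the cyclic orders; pairwise coprime => product.
3^8*13^5=6561*371293=2436053373


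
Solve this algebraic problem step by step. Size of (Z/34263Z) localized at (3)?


3-primary part: 34263=3^6*47
Size=3^6=729


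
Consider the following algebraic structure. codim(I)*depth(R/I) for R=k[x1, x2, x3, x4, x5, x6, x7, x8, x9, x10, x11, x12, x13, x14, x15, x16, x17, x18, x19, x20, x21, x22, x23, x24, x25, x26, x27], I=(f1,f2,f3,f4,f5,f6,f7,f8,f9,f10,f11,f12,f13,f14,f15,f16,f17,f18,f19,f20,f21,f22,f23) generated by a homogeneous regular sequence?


codim=23, depth=dim(R/I)=27-23=4
Product=23*4=92


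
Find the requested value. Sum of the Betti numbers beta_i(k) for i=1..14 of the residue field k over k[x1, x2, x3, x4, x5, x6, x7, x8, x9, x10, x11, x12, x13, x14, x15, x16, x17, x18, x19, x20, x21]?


Koszul resolution: beta_i(k)=C(n,i), n=21
C(21,1)=21, C(21,2)=210, C(21,3)=1330, C(21,4)=5985, C(21,5)=20349, C(21,6)=54264, C(21,7)=116280, C(21,8)=203490, C(21,9)=293930, C(21,10)=352716, C(21,11)=352716, C(21,12)=293930, C(21,13)=203490, C(21,14)=116280
Sum=2014991


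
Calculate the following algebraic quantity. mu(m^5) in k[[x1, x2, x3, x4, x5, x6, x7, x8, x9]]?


C(n+d-1,d)=C(13,5)=1287


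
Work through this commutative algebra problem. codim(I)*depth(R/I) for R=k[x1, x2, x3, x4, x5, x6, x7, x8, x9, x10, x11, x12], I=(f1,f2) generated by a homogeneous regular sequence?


codim=2, depth=dim(R/I)=12-2=10
Product=2*10=20


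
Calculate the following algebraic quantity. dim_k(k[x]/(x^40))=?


Basis: 1,x,...,x^39
dim=40


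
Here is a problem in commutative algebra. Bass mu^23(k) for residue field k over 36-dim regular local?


C(n,i)=C(36,23)=2310789600


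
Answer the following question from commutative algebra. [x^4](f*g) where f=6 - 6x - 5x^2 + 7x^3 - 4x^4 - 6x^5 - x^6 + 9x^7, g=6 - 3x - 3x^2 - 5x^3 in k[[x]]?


[x^4] = sum a_i*b_j, i+j=4
  -6*-5=30
  -5*-3=15
  7*-3=-21
  -4*6=-24
Sum=0


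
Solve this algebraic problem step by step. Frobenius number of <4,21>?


gcd(4,21)=1 => F=ab-a-b=4*21-4-21=84-25=59


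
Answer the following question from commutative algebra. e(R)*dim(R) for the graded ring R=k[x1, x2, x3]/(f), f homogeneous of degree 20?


e(R)=deg(f)=20, dim(R)=3-1=2
e*dim=20*2=40


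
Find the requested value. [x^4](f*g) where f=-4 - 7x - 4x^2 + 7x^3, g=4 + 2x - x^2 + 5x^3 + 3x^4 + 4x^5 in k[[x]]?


[x^4] = sum a_i*b_j, i+j=4
  -4*3=-12
  -7*5=-35
  -4*-1=4
  7*2=14
Sum=-29


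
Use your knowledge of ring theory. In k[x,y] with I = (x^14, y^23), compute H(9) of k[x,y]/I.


k[x,y], I = (x^14, y^23), d = 9
Need i < 14 and d-i < 23.
Range: 0 <= i <= 9.
H(9) = 10


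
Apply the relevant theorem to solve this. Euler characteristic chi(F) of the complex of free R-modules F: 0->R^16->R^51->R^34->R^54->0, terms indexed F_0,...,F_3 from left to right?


chi = sum (-1)^i * rank:
(-1)^0*16=16
(-1)^1*51=-51
(-1)^2*34=34
(-1)^3*54=-54
chi=-55


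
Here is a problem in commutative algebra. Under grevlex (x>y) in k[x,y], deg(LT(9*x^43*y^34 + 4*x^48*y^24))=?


LT: 9*x^43*y^34
deg_x=43, deg_y=34
Total=43+34=77


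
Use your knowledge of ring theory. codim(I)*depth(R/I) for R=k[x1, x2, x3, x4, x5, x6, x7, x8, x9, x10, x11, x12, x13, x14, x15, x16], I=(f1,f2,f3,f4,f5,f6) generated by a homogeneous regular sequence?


codim=6, depth=dim(R/I)=16-6=10
Product=6*10=60


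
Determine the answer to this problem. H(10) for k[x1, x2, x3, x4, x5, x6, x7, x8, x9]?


C(d+n-1,n-1)=C(18,8)=43758


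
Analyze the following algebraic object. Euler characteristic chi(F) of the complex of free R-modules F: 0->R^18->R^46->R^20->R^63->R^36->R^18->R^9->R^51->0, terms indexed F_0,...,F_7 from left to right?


chi = sum (-1)^i * rank:
(-1)^0*18=18
(-1)^1*46=-46
(-1)^2*20=20
(-1)^3*63=-63
(-1)^4*36=36
(-1)^5*18=-18
(-1)^6*9=9
(-1)^7*51=-51
chi=-95


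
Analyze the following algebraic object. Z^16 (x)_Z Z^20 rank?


rank(M(x)N) = rank(M)*rank(N)
16*20 = 320


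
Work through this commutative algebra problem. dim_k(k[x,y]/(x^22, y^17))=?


Basis: x^i*y^j, i<22, j<17
22*17=374


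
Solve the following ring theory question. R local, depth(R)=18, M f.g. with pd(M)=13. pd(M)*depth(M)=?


pd+depth=18
depth=18-13=5
pd*depth=13*5=65


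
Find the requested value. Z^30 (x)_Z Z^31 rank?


rank(M(x)N) = rank(M)*rank(N)
30*31 = 930


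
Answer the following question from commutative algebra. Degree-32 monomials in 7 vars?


C(d+n-1,n-1)=C(38,6)=2760681


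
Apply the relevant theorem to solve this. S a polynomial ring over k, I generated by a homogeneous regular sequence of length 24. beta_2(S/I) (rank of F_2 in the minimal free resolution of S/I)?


Regular sequence => Koszul complex is the minimal free resolution.
Syz_1 minimally generated by Koszul relations f_i*e_j - f_j*e_i (i<j): mu(Syz_1) = beta_2 = C(m,2) = m(m-1)/2
m=24
24*23/2 = 276


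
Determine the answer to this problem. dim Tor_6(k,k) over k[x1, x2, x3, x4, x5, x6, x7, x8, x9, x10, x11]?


Koszul: C(n,i)=C(11,6)=462


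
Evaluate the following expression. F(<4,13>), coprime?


gcd(4,13)=1 => F=ab-a-b=4*13-4-13=52-17=35


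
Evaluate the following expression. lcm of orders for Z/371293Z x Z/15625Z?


Exponent = lcm of the cyclic orders; pairwise coprime => product.
13^5*5^6=371293*15625=5801453125


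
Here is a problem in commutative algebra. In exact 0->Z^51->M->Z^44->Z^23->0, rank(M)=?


Alt sum=0:
(-1)^0*51 + (-1)^1*? + (-1)^2*44 + (-1)^3*23=0
rank(M)=72


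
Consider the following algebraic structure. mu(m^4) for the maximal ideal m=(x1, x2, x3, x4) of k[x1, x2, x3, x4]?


Graded Nakayama: mu(m^d) = dim_k (m^d/m^(d+1)) = #degree-4 monomials in 4 vars
C(n+d-1,d)=C(7,4)=35


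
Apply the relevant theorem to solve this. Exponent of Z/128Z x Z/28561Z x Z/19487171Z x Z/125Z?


Exponent = lcm of the cyclic orders; pairwise coprime => product.
2^7*13^4*11^7*5^3=128*28561*19487171*125=8905169454896000


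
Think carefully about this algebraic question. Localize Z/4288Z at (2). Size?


2-primary part: 4288=2^6*67
Size=2^6=64


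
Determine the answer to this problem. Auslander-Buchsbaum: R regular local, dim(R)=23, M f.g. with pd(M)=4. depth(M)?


pd+depth=depth(R)=23
depth=23-4=19


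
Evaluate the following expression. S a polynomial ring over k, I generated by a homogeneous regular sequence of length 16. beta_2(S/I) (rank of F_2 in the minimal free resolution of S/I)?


Regular sequence => Koszul complex is the minimal free resolution.
Syz_1 minimally generated by Koszul relations f_i*e_j - f_j*e_i (i<j): mu(Syz_1) = beta_2 = C(m,2) = m(m-1)/2
m=16
16*15/2 = 120


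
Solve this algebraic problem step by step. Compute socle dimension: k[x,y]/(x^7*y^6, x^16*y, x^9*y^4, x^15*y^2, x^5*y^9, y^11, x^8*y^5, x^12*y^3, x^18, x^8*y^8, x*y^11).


Socle = ann(m) = span of standard monomials u with x*u, y*u in I (staircase corners).
Redundant generators: x^8*y^8, x*y^11
Minimal generators: x^18, x^16*y, x^15*y^2, x^12*y^3, x^9*y^4, x^8*y^5, x^7*y^6, x^5*y^9, y^11
Corners: x^4y^10, x^6y^8, x^7y^5, x^8y^4, x^11y^3, x^14y^2, x^15y, x^17
Socle dim=8


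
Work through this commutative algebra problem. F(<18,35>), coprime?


gcd(18,35)=1 => F=ab-a-b=18*35-18-35=630-53=577


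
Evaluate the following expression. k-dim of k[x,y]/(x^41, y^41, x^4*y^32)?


k[x,y]/I, I = (x^41, y^41, x^4*y^32)
Rect: 41x41=1681. Corner: (41-4)x(41-32)=333.
dim = 1681-333 = 1348


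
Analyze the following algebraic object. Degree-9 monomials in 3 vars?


C(d+n-1,n-1)=C(11,2)=55


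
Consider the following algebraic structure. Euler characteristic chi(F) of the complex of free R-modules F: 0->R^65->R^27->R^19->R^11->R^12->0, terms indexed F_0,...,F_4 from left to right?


chi = sum (-1)^i * rank:
(-1)^0*65=65
(-1)^1*27=-27
(-1)^2*19=19
(-1)^3*11=-11
(-1)^4*12=12
chi=58


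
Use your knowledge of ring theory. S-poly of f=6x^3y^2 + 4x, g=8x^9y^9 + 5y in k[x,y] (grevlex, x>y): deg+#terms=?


LT(f)=6x^3y^2, LT(g)=8x^9y^9
lcm(LM)=x^9y^9
S(f,g) (scaled by 48 to clear denominators) = 8x^6y^7*f - 6*g = 32x^7y^7 - 30y
2 terms, deg 14.
14+2=16


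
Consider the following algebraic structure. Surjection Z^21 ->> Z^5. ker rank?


rank(ker) = 21-5 = 16


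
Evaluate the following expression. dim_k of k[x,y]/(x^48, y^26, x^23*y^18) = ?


k[x,y]/I, I = (x^48, y^26, x^23*y^18)
Rect: 48x26=1248. Corner: (48-23)x(26-18)=200.
dim = 1248-200 = 1048


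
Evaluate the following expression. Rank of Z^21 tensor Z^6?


rank(M(x)N) = rank(M)*rank(N)
21*6 = 126


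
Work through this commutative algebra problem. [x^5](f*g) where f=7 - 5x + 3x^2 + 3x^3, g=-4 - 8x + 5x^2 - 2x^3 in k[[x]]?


[x^5] = sum a_i*b_j, i+j=5
  3*-2=-6
  3*5=15
Sum=9


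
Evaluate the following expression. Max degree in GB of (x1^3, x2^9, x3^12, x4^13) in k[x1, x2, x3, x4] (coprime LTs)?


Pure powers, coprime LTs => already GB.
Degrees: 3, 9, 12, 13
Max=13


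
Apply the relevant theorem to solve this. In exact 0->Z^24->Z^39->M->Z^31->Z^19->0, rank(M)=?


Alt sum=0:
(-1)^0*24 + (-1)^1*39 + (-1)^2*? + (-1)^3*31 + (-1)^4*19=0
rank(M)=27


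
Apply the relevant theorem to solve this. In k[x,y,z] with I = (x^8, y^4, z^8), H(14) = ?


Need i<8, j<4, k<8 with i+j+k=14.
For each i, j ranges over max(0,14-i-7)..min(3,14-i):
  i=0: j in [7,3] -> 0
  i=1: j in [6,3] -> 0
  i=2: j in [5,3] -> 0
  i=3: j in [4,3] -> 0
  i=4: j in [3,3] -> 1
  i=5: j in [2,3] -> 2
  i=6: j in [1,3] -> 3
  i=7: j in [0,3] -> 4
H(14) = 0+0+0+0+1+2+3+4 = 10


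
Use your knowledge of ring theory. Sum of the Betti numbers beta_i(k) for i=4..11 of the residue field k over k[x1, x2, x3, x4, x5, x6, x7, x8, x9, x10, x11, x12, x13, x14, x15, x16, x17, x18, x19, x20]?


Koszul resolution: beta_i(k)=C(n,i), n=20
C(20,4)=4845, C(20,5)=15504, C(20,6)=38760, C(20,7)=77520, C(20,8)=125970, C(20,9)=167960, C(20,10)=184756, C(20,11)=167960
Sum=783275


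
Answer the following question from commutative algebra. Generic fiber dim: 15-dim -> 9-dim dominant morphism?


dim(fiber)=dim(X)-dim(Y)=15-9=6


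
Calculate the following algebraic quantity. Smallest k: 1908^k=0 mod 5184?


1908^k mod 5184:
k=1: 1908
k=2: 1296
k=3: 0
First zero at k = 3


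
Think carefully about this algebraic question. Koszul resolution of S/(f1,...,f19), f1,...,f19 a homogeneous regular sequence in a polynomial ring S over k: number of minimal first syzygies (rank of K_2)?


Regular sequence => Koszul complex is the minimal free resolution.
Syz_1 minimally generated by Koszul relations f_i*e_j - f_j*e_i (i<j): mu(Syz_1) = beta_2 = C(m,2) = m(m-1)/2
m=19
19*18/2 = 171


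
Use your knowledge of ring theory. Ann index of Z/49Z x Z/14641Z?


Exponent = lcm of the cyclic orders; pairwise coprime => product.
7^2*11^4=49*14641=717409


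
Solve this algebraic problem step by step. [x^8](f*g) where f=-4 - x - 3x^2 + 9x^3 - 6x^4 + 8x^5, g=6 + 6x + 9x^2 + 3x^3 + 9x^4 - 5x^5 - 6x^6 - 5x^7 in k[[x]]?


[x^8] = sum a_i*b_j, i+j=8
  -1*-5=5
  -3*-6=18
  9*-5=-45
  -6*9=-54
  8*3=24
Sum=-52


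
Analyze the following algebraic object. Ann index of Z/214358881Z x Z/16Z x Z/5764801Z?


Exponent = lcm of the cyclic orders; pairwise coprime => product.
11^8*2^4*7^8=214358881*16*5764801=19771780664762896


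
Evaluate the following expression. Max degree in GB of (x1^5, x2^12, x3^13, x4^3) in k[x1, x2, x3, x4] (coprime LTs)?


Pure powers, coprime LTs => already GB.
Degrees: 5, 12, 13, 3
Max=13


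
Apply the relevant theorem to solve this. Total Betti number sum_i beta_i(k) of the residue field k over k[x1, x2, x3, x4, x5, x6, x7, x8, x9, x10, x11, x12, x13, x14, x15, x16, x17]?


Koszul resolution: beta_i(k)=C(n,i), n=17
sum_i C(17,i) = 2^17 = 131072


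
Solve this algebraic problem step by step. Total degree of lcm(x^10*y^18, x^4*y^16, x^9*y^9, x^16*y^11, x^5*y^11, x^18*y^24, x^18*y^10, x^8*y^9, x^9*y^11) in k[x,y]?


lcm = componentwise max:
x: max(10,4,9,16,5,18,18,8,9)=18
y: max(18,16,9,11,11,24,10,9,11)=24
Total=18+24=42


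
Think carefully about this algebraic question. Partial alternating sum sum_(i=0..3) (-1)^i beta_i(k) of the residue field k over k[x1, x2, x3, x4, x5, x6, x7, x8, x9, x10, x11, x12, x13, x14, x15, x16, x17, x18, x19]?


Koszul resolution: beta_i(k)=C(n,i), n=19
sum_(i=0..p) (-1)^i C(n,i) = (-1)^p C(n-1,p)
(-1)^3*C(18,3) = (-1)^3*816 = -816


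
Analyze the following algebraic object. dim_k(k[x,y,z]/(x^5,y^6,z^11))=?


Basis: x^iy^jz^k, i<5,j<6,k<11
5*6*11=330


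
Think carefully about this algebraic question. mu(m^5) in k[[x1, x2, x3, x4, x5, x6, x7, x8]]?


C(n+d-1,d)=C(12,5)=792


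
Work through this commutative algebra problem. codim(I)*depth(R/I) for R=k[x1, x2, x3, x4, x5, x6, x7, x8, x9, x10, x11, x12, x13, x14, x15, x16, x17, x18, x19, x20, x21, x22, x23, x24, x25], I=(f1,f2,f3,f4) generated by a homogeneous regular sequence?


codim=4, depth=dim(R/I)=25-4=21
Product=4*21=84


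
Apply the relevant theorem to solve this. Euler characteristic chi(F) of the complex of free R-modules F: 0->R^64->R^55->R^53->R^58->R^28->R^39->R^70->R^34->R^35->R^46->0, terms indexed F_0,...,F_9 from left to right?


chi = sum (-1)^i * rank:
(-1)^0*64=64
(-1)^1*55=-55
(-1)^2*53=53
(-1)^3*58=-58
(-1)^4*28=28
(-1)^5*39=-39
(-1)^6*70=70
(-1)^7*34=-34
(-1)^8*35=35
(-1)^9*46=-46
chi=18


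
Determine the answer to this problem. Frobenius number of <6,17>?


gcd(6,17)=1 => F=ab-a-b=6*17-6-17=102-23=79


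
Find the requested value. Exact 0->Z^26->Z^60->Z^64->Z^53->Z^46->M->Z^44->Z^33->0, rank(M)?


Alt sum=0:
(-1)^0*26 + (-1)^1*60 + (-1)^2*64 + (-1)^3*53 + (-1)^4*46 + (-1)^5*? + (-1)^6*44 + (-1)^7*33=0
rank(M)=34


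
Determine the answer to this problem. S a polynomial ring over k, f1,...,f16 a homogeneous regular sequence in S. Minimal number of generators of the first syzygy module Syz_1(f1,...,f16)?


Regular sequence => Koszul complex is the minimal free resolution.
Syz_1 minimally generated by Koszul relations f_i*e_j - f_j*e_i (i<j): mu(Syz_1) = beta_2 = C(m,2) = m(m-1)/2
m=16
16*15/2 = 120
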